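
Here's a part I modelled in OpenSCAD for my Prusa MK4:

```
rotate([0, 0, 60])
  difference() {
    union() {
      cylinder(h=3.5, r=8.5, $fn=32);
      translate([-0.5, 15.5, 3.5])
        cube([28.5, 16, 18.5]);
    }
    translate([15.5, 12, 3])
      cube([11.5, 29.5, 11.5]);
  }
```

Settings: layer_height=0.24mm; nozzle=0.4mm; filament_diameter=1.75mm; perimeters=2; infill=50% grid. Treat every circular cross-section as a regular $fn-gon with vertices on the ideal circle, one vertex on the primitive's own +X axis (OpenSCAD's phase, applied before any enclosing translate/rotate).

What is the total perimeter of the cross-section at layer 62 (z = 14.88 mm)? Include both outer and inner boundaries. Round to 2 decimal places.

89.00 mm

At z = 14.88 mm: the cylinder is not intersected at this z (z outside [0, 3.5]); the cube at (-0.5, 15.5) (footprint 28.5×16) is included at this height (perimeter 89.00 mm); Combining (union): only the 28.5×16 cube at (-0.5, 15.5) is present, so the union is just that shape — boundary = 89.00 mm; the cube at (15.5, 12) is absent (z outside [3, 14.5]); Taking the first minus the rest: none of the subtracted shapes is present at this height, so that combined region is unchanged — boundary = 89.00 mm; (rotated 60° about Z; rotation is an isometry so areas/perimeters/island counts are preserved). Overall, the cross-section is a single solid region. Total boundary length (outer) = 89.00 mm.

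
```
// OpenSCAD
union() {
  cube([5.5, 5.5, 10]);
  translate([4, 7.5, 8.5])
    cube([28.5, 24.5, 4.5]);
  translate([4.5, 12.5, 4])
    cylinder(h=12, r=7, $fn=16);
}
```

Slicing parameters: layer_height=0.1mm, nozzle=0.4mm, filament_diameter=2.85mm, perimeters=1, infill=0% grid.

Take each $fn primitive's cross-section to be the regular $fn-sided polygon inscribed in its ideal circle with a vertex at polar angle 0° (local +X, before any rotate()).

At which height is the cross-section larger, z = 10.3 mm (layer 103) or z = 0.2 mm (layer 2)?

Layer 103 (z = 10.3): the cube is not intersected at this z (z outside [0, 10]); the cube at (4, 7.5) (footprint 28.5×24.5) is included at this height (area 698.25 mm²); the cylinder at (4.5, 12.5): section is a regular 16-gon, circumradius r=7 (area = (16/2)·7.000²·sin(360°/16) = 150.01 mm²); Taking the union: the regions partially overlap — summed areas 848.26 mm² minus the doubly-counted overlap 74.73 mm² gives 773.54 mm² — area = 773.54 mm². So its area = 773.54 mm². Layer 2 (z = 0.2): the cube is present — its section is the full 5.5×5.5 rectangle (area 30.25 mm²); the cube at (4, 7.5) is absent (z outside [8.5, 13]); the cylinder at (4.5, 12.5) is not intersected at this z (z outside [4, 16]); Taking the union: only the 5.5×5.5 cube is present, so the union is just that shape — area = 30.25 mm². So its area = 30.25 mm². Layer 103 is larger (773.54 vs 30.25 mm²).

layer 103 (z = 10.3 mm)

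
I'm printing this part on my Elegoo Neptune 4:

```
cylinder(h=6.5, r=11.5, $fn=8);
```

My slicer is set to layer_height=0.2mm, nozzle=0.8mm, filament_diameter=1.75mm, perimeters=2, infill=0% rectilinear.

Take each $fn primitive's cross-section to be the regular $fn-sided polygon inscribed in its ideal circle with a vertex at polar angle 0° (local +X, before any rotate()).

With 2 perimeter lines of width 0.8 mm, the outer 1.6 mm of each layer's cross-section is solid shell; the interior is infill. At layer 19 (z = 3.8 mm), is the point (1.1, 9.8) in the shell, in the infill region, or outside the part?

shell

At z = 3.8 mm: the cylinder: section is a regular 8-gon, circumradius r=11.5. Overall, the cross-section is a single solid region. The nearest boundary edge runs (8.13, 8.13)→(0.00, 11.50); distance from the point to it = 1.15 mm. The point is inside the cross-section, 1.15 mm from the nearest boundary — within the 1.6 mm shell band (2 × 0.8).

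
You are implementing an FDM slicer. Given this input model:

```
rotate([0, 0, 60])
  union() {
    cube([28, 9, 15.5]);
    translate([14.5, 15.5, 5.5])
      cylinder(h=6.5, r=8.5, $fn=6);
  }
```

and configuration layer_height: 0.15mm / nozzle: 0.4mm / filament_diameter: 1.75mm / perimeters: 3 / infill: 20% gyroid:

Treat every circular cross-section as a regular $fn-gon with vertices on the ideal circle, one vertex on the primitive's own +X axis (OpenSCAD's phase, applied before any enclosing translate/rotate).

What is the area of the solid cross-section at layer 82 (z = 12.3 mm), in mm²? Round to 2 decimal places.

252.00 mm²

At z = 12.3 mm: the 28×9 cube contributes its full rectangle (area 252.00 mm²); the cylinder at (14.5, 15.5) is absent (z outside [5.5, 12]); Taking the union: only the 28×9 cube is present, so the union is just that shape — area = 252.00 mm²; (whole slice rotated 60° about Z — lengths, areas and connectivity unchanged). Overall, the cross-section is a single solid region. Net area = 252.00 mm².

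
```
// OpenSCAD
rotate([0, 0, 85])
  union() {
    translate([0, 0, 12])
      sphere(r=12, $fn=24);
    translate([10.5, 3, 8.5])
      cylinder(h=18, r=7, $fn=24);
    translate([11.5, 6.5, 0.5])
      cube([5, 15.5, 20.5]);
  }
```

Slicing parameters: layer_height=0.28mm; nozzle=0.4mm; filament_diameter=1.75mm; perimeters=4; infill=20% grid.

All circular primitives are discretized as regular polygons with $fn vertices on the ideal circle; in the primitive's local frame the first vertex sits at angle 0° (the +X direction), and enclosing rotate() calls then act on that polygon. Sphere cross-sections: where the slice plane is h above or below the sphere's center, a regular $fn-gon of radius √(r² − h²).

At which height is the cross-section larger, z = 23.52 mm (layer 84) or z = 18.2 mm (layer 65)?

Layer 84 (z = 23.52): the sphere: section is a regular 24-gon, circumradius = √(r²−h²) = √(12²−11.52²) = 3.360 (area = (24/2)·3.360²·sin(360°/24) = 35.06 mm²); the r=7 cylinder at (10.5, 3) contributes a regular 24-gon of circumradius 7 (area = (24/2)·7.000²·sin(360°/24) = 152.19 mm²); the cube at (11.5, 6.5) is absent (z outside [0.5, 21]); Combining (union): the 2 present regions are separate (no shared area or edge), so areas and boundary lengths simply add and each stays a separate island — area = 187.25 mm²; (rotated 85° about Z; rotation is an isometry so areas/perimeters/island counts are preserved). So its area = 187.25 mm². Layer 65 (z = 18.2): the r=12 sphere contributes a regular 24-gon of circumradius √(12²−6.2²) = 10.274 (area = (24/2)·10.274²·sin(360°/24) = 327.85 mm²); the cylinder at (10.5, 3): section is a regular 24-gon, circumradius r=7 (area = (24/2)·7.000²·sin(360°/24) = 152.19 mm²); the cube at (11.5, 6.5) (footprint 5×15.5) is included at this height (area 77.50 mm²); Merging all regions: the regions partially overlap — summed areas 557.54 mm² minus the doubly-counted overlap 67.21 mm² gives 490.33 mm² — area = 490.33 mm²; (whole slice rotated 85° about Z — lengths, areas and connectivity unchanged). So its area = 490.33 mm². Layer 65 is larger (490.33 vs 187.25 mm²).

layer 65 (z = 18.2 mm)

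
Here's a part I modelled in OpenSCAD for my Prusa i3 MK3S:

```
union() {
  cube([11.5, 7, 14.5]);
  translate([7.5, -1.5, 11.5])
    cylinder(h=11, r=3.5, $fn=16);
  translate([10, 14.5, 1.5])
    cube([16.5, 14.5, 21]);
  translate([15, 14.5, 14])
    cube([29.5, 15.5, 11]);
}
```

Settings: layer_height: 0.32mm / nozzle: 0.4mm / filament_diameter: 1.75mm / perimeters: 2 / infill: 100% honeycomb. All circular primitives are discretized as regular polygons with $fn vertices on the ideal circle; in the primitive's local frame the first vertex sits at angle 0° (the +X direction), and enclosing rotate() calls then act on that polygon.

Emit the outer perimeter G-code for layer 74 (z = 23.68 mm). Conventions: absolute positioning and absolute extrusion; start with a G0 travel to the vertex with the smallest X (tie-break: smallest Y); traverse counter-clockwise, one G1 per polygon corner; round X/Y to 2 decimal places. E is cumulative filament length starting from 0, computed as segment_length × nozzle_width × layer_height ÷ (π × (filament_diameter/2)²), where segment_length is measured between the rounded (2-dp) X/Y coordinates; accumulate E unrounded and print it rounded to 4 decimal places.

At z = 23.68 mm: the cube is absent (z outside [0, 14.5]); the cylinder at (7.5, -1.5) is not intersected at this z (z outside [11.5, 22.5]); the cube at (10, 14.5) is not intersected at this z (z outside [1.5, 22.5]); the 29.5×15.5 cube at (15, 14.5) contributes its full rectangle; Combining (union): only the 29.5×15.5 cube at (15, 14.5) is present, so the union is just that shape — 1 connected region. The outline is a single polygon with 4 vertices. Extrusion per mm of travel: 0.4 × 0.32 / (π × 0.875²) = 0.053216. Accumulating E over each segment gives final E = 4.7895.

G0 X15.00 Y14.50 Z23.68
G1 X44.50 Y14.50 E1.5699
G1 X44.50 Y30.00 E2.3947
G1 X15.00 Y30.00 E3.9646
G1 X15.00 Y14.50 E4.7895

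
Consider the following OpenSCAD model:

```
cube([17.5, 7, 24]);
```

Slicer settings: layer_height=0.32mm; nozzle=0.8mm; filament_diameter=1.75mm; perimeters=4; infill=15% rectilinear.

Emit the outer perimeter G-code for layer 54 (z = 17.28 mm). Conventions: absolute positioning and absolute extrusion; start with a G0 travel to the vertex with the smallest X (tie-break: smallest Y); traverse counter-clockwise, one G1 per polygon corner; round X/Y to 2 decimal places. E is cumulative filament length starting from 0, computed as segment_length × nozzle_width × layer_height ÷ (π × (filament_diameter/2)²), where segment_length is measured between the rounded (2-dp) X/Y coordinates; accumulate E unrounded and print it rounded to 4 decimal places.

G0 X0.00 Y0.00 Z17.28
G1 X17.50 Y0.00 E1.8626
G1 X17.50 Y7.00 E2.6076
G1 X0.00 Y7.00 E4.4702
G1 X0.00 Y0.00 E5.2152

At z = 17.28 mm: the 17.5×7 cube contributes its full rectangle. The outline is a single polygon with 4 vertices. Extrusion per mm of travel: 0.8 × 0.32 / (π × 0.875²) = 0.106432. Accumulating E over each segment gives final E = 5.2152.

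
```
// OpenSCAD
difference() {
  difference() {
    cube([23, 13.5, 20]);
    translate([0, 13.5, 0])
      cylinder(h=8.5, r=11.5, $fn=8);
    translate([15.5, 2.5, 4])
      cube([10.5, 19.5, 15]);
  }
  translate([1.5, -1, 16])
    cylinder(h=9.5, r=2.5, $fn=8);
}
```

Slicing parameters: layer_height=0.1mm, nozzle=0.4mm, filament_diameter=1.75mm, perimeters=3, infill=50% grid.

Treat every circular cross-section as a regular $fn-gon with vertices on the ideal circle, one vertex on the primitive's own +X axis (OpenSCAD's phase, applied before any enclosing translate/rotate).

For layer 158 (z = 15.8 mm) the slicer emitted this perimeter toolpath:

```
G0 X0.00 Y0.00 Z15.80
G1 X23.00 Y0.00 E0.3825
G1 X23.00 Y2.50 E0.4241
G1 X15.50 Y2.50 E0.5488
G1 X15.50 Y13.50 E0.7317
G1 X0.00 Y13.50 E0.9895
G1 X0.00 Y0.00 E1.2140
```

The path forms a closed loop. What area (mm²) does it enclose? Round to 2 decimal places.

Apply the shoelace formula to the sequence of (X, Y) vertices; enclosed area = 228.00 mm².

228.00 mm²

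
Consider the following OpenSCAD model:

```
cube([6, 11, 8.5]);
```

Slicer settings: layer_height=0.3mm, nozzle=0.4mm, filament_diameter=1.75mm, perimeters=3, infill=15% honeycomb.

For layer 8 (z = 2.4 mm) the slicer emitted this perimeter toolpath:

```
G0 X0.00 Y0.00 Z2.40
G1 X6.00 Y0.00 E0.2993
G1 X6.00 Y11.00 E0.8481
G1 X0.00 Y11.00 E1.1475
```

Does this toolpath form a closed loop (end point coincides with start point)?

Start point (G0): (0.00, 0.00). End point (last G1): the path does not return to the start — open.

no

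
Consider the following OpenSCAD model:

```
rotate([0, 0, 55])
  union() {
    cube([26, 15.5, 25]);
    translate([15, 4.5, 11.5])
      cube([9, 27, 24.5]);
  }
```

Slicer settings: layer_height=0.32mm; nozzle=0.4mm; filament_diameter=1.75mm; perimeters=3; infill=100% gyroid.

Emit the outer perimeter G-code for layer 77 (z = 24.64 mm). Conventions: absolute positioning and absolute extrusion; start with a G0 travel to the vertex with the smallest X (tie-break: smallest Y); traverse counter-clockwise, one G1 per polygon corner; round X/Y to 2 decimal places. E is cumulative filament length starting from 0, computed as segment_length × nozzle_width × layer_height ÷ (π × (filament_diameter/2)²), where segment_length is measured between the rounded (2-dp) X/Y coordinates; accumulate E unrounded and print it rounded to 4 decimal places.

G0 X-17.20 Y30.35 Z24.64
G1 X-4.09 Y21.18 E0.8514
G1 X-12.70 Y8.89 E1.6500
G1 X0.00 Y0.00 E2.4749
G1 X14.91 Y21.30 E3.8585
G1 X2.22 Y30.19 E4.6831
G1 X1.07 Y28.55 E4.7897
G1 X-12.04 Y37.73 E5.6414
G1 X-17.20 Y30.35 E6.1206

At z = 24.64 mm: the cube is present — its section is the full 26×15.5 rectangle; the 9×27 cube at (15, 4.5) contributes its full rectangle; Taking the union: the regions partially overlap (shared area 99.00 mm²), so overlapping operands fuse into one piece — 1 connected region; (whole slice rotated 55° about Z — lengths, areas and connectivity unchanged). The outline is a single polygon with 8 vertices. Extrusion per mm of travel: 0.4 × 0.32 / (π × 0.875²) = 0.053216. Accumulating E over each segment gives final E = 6.1206.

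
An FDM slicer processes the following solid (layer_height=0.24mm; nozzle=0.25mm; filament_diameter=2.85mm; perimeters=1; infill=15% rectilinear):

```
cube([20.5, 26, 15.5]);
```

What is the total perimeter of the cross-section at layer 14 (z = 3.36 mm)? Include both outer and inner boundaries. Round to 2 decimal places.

At z = 3.36 mm: the cube (footprint 20.5×26) is included at this height (perimeter 93.00 mm). Overall, the cross-section is a single solid region. Total boundary length (outer) = 93.00 mm.

93.00 mm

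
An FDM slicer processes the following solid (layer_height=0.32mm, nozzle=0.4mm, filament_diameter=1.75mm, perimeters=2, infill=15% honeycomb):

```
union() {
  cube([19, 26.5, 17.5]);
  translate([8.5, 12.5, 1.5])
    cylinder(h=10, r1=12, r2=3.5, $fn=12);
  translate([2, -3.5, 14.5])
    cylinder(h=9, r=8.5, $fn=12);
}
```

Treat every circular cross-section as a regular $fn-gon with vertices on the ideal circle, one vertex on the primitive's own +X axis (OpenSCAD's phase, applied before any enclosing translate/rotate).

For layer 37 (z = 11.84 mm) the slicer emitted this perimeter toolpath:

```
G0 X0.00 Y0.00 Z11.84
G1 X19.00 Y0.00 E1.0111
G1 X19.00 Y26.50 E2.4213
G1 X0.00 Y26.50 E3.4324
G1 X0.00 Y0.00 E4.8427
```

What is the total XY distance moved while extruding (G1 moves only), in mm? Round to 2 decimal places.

91.00 mm

Sum the Euclidean lengths of each G1 segment: total = 91.00 mm.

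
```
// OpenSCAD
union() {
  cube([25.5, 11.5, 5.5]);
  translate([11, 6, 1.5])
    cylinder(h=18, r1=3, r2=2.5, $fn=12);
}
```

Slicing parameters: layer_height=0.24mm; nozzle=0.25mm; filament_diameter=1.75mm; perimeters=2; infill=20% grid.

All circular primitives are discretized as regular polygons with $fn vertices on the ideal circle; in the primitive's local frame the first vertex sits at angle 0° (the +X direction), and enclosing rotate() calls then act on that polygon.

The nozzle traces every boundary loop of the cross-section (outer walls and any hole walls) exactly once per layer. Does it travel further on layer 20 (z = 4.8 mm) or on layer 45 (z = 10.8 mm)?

Layer 20 (z = 4.8): the cube is present — its section is the full 25.5×11.5 rectangle (perimeter 74.00 mm); the cone at (11, 6) contributes a regular 12-gon of circumradius 2.908 (interpolated between r1=3 and r2=2.5 at t=0.183) (perimeter = 2·12·2.908·sin(180°/12) = 18.07 mm); Merging all regions: the cone at (11, 6) lies entirely inside the 25.5×11.5 cube, so the union is just the 25.5×11.5 cube — boundary = 74.00 mm. So its perimeter = 74.00 mm. Layer 45 (z = 10.8): the cube does not reach this height (z outside [0, 5.5]); the cone at (11, 6): at t=0.517 of its height the radius interpolates to r₁+(r₂−r₁)t = 2.742, giving a regular 12-gon of that circumradius (perimeter = 2·12·2.742·sin(180°/12) = 17.03 mm); Combining (union): only the cone at (11, 6) is present, so the union is just that shape — boundary = 17.03 mm. So its perimeter = 17.03 mm. Layer 20 is larger (74.00 vs 17.03 mm).

layer 20 (z = 4.8 mm)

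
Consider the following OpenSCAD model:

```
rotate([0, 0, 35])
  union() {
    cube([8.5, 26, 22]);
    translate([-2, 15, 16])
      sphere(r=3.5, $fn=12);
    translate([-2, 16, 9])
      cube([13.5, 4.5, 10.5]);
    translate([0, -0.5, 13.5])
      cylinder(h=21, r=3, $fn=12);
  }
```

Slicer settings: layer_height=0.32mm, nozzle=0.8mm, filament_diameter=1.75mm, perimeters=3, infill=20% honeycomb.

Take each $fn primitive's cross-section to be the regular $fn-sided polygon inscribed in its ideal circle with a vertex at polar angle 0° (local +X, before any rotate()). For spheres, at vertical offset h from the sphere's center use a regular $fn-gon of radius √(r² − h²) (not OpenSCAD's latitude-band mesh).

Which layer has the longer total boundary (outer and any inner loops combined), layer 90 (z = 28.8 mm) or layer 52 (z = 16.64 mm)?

layer 52 (z = 16.64 mm)

Layer 90 (z = 28.8): the cube is not intersected at this z (z outside [0, 22]); the sphere at (-2, 15) is absent (|z−center|=12.800 > r=3.5); the cube at (-2, 16) is absent (z outside [9, 19.5]); the r=3 cylinder at (0, -0.5) contributes a regular 12-gon of circumradius 3 (perimeter = 2·12·3.000·sin(180°/12) = 18.63 mm); Combining (union): only the r=3 cylinder at (0, -0.5) is present, so the union is just that shape — boundary = 18.63 mm; (rotated 35° about Z; rotation is an isometry so areas/perimeters/island counts are preserved). So its perimeter = 18.63 mm. Layer 52 (z = 16.64): the 8.5×26 cube contributes its full rectangle (perimeter 69.00 mm); the r=3.5 sphere at (-2, 15) contributes a regular 12-gon of circumradius √(3.5²−0.64²) = 3.441 (perimeter = 2·12·3.441·sin(180°/12) = 21.37 mm); the cube at (-2, 16) (footprint 13.5×4.5) is included at this height (perimeter 36.00 mm); the cylinder at (0, -0.5): section is a regular 12-gon, circumradius r=3 (perimeter = 2·12·3.000·sin(180°/12) = 18.63 mm); Merging all regions: the regions partially overlap (shared area 52.98 mm²), so the edge portions inside another operand are dropped and the merged outline is re-measured after clipping — boundary = 92.85 mm; (whole slice rotated 35° about Z — lengths, areas and connectivity unchanged). So its perimeter = 92.85 mm. Layer 52 is larger (92.85 vs 18.63 mm).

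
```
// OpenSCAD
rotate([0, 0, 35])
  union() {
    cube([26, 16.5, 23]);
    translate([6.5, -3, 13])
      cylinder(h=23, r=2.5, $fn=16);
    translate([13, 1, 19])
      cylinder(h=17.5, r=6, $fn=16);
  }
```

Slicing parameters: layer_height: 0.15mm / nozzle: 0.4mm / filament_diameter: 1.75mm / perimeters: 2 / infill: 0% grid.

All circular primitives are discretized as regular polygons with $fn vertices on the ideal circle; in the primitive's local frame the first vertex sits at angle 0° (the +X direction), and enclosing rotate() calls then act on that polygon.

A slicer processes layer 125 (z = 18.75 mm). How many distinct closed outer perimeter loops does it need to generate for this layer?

2

At z = 18.75 mm: the cube is present — its section is the full 26×16.5 rectangle; the r=2.5 cylinder at (6.5, -3) contributes a regular 16-gon of circumradius 2.5; the cylinder at (13, 1) does not reach this height (z outside [19, 36.5]); Taking the union: the 2 present regions are separate (no shared area or edge), so areas and boundary lengths simply add and each stays a separate island — 2 connected regions; (rotated 35° about Z; rotation is an isometry so areas/perimeters/island counts are preserved). The result has 2 disconnected regions.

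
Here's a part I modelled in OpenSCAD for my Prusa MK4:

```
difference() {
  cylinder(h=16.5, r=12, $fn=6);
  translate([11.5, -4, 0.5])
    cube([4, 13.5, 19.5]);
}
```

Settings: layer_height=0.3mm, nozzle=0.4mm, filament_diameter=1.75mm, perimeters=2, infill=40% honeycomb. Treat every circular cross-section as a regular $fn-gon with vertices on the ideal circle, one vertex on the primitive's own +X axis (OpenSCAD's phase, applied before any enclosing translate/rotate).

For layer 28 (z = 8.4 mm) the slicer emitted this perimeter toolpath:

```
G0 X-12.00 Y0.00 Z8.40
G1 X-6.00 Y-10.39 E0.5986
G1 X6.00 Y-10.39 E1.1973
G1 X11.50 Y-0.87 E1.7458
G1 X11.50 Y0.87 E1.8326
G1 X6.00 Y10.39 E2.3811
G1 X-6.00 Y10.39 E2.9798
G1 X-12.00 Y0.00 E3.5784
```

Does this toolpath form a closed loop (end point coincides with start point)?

yes

Start point (G0): (-12.00, 0.00). End point (last G1): the path returns to the start — closed.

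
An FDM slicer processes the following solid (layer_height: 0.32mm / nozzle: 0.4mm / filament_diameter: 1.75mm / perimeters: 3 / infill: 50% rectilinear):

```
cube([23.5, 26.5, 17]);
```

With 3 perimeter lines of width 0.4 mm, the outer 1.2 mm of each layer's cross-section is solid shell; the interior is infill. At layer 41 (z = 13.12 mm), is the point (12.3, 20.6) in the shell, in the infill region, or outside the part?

infill

At z = 13.12 mm: the cube is present — its section is the full 23.5×26.5 rectangle. Overall, the cross-section is a single solid region. The nearest boundary edge runs (23.50, 26.50)→(0.00, 26.50); distance from the point to it = 5.90 mm. The point is inside the cross-section and 5.90 mm from the nearest boundary — more than the 1.2 mm shell width (3 × 0.4), so it's in the infill interior.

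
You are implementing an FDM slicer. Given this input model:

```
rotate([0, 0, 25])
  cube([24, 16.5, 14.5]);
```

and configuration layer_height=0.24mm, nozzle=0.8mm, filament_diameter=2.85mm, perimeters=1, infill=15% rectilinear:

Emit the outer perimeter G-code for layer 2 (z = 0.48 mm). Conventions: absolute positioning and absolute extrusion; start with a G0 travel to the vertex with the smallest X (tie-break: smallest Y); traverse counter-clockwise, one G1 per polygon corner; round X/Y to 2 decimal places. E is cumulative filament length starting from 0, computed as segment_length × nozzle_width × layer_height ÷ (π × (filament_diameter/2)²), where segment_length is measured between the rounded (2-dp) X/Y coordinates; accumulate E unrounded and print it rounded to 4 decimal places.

G0 X-6.97 Y14.95 Z0.48
G1 X0.00 Y0.00 E0.4964
G1 X21.75 Y10.14 E1.2187
G1 X14.78 Y25.10 E1.7154
G1 X-6.97 Y14.95 E2.4378

At z = 0.48 mm: the cube is present — its section is the full 24×16.5 rectangle; (whole slice rotated 25° about Z — lengths, areas and connectivity unchanged). The outline is a single polygon with 4 vertices. Extrusion per mm of travel: 0.8 × 0.24 / (π × 1.425²) = 0.030097. Accumulating E over each segment gives final E = 2.4378.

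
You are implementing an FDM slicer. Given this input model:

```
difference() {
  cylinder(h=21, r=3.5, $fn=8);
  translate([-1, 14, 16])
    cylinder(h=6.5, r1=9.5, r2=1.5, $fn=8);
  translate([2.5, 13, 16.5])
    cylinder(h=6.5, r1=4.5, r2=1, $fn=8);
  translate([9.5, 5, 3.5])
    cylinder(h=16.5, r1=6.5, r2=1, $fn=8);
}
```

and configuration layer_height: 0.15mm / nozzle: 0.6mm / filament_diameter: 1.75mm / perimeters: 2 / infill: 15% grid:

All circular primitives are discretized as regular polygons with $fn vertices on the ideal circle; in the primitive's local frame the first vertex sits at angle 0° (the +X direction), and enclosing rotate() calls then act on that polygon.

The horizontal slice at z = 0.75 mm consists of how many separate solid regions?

1

At z = 0.75 mm: the r=3.5 cylinder gives a regular 8-gon of circumradius 3.5 (constant along its height); the cone at (-1, 14) is not intersected at this z (z outside [16, 22.5]); the cone at (2.5, 13) does not reach this height (z outside [16.5, 23]); the cone at (9.5, 5) is not intersected at this z (z outside [3.5, 20]); After the difference (first − rest): none of the subtracted shapes is present at this height, so the r=3.5 cylinder is unchanged — 1 connected region. The result has 1 disconnected region.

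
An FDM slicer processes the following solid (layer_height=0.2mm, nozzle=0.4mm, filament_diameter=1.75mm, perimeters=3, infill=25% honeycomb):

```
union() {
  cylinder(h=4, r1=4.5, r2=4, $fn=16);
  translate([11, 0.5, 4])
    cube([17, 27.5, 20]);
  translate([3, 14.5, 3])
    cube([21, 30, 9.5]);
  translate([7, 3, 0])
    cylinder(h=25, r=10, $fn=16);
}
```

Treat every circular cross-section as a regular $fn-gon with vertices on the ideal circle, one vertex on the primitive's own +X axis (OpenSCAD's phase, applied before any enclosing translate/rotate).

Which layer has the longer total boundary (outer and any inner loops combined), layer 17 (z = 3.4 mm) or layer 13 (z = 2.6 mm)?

Layer 17 (z = 3.4): the cone contributes a regular 16-gon of circumradius 4.075 (interpolated between r1=4.5 and r2=4 at t=0.850) (perimeter = 2·16·4.075·sin(180°/16) = 25.44 mm); the cube at (11, 0.5) does not reach this height (z outside [4, 24]); the 21×30 cube at (3, 14.5) contributes its full rectangle (perimeter 102.00 mm); the cylinder at (7, 3): section is a regular 16-gon, circumradius r=10 (perimeter = 2·16·10.000·sin(180°/16) = 62.43 mm); Taking the union: the regions partially overlap (shared area 41.03 mm²), so the edge portions inside another operand are dropped and the merged outline is re-measured after clipping — boundary = 166.20 mm. So its perimeter = 166.20 mm. Layer 13 (z = 2.6): the cone (r1=4.5→r2=4) has section circumradius 4.175 here — a regular 16-gon (perimeter = 2·16·4.175·sin(180°/16) = 26.06 mm); the cube at (11, 0.5) is absent (z outside [4, 24]); the cube at (3, 14.5) is absent (z outside [3, 12.5]); the cylinder at (7, 3): section is a regular 16-gon, circumradius r=10 (perimeter = 2·16·10.000·sin(180°/16) = 62.43 mm); Combining (union): the regions partially overlap (shared area 42.62 mm²), so the edge portions inside another operand are dropped and the merged outline is re-measured after clipping — boundary = 64.34 mm. So its perimeter = 64.34 mm. Layer 17 is larger (166.20 vs 64.34 mm).

layer 17 (z = 3.4 mm)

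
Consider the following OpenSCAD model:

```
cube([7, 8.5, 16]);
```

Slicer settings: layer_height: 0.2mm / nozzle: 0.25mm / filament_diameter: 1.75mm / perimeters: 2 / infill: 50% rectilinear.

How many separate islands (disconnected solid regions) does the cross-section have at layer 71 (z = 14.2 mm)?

1

At z = 14.2 mm: the cube is present — its section is the full 7×8.5 rectangle. Overall, the cross-section is a single solid region. Island count = 1.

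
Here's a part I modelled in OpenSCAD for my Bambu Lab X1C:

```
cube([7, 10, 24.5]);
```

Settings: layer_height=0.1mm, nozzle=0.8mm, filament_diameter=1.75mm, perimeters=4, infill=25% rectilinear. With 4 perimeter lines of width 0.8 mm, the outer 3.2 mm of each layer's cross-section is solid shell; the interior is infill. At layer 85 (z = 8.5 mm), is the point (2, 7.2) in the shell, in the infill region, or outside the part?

At z = 8.5 mm: the cube is present — its section is the full 7×10 rectangle. Overall, the cross-section is a single solid region. The nearest boundary edge runs (0.00, 10.00)→(0.00, 0.00); distance from the point to it = 2.00 mm. The point is inside the cross-section, 2.00 mm from the nearest boundary — within the 3.2 mm shell band (4 × 0.8).

shell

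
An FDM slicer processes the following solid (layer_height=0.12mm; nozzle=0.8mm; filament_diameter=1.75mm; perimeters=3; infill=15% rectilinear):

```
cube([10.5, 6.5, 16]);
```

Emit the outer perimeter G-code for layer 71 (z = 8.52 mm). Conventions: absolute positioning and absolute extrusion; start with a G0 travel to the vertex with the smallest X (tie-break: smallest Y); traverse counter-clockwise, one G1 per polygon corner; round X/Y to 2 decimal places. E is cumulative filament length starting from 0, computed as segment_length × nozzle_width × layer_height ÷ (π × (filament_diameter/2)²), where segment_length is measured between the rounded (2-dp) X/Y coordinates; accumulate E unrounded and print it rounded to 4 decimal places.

At z = 8.52 mm: the cube (footprint 10.5×6.5) is included at this height. The outline is a single polygon with 4 vertices. Extrusion per mm of travel: 0.8 × 0.12 / (π × 0.875²) = 0.039912. Accumulating E over each segment gives final E = 1.3570.

G0 X0.00 Y0.00 Z8.52
G1 X10.50 Y0.00 E0.4191
G1 X10.50 Y6.50 E0.6785
G1 X0.00 Y6.50 E1.0976
G1 X0.00 Y0.00 E1.3570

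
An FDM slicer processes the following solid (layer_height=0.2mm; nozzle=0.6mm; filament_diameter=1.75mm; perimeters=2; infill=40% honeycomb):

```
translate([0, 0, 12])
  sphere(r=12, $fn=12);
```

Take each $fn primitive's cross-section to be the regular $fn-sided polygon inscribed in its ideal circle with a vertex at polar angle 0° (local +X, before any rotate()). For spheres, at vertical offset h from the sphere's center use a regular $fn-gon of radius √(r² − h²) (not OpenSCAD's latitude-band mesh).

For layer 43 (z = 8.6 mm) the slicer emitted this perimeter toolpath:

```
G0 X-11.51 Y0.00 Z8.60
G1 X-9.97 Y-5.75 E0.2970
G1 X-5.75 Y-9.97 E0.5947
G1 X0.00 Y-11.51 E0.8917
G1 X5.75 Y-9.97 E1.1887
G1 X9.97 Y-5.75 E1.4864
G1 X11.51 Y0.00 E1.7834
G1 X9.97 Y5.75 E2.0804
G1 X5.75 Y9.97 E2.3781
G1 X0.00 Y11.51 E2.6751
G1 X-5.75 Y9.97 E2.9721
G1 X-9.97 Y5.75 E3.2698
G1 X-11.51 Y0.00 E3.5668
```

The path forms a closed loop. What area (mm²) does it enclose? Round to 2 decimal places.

Apply the shoelace formula to the sequence of (X, Y) vertices; enclosed area = 397.41 mm².

397.41 mm²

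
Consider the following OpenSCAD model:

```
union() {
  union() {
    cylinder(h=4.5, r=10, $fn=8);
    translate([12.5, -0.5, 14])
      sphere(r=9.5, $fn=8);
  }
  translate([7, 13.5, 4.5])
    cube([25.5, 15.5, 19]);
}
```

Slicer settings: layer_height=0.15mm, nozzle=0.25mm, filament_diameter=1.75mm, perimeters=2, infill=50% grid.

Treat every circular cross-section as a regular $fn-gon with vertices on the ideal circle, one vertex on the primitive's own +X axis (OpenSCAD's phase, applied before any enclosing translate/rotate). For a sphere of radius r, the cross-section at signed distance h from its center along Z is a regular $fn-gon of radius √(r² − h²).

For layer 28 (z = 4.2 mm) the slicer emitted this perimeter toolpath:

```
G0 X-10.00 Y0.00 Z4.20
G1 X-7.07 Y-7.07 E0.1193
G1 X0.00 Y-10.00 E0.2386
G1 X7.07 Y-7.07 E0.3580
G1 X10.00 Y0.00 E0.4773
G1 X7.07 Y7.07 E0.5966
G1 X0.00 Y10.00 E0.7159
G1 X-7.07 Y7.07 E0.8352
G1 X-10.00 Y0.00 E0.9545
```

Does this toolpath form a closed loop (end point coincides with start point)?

yes

Start point (G0): (-10.00, 0.00). End point (last G1): the path returns to the start — closed.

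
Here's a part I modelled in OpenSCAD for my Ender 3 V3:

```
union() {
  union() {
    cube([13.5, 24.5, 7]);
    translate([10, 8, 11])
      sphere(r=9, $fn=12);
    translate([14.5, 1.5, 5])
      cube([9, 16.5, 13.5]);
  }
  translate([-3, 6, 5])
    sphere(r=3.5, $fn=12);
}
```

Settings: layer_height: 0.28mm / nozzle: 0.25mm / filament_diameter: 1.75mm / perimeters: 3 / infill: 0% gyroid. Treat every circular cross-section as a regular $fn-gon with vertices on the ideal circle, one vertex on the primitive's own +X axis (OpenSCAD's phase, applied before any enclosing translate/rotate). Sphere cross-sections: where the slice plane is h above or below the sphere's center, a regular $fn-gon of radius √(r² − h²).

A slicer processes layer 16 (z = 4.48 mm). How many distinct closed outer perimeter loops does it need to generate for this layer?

1

At z = 4.48 mm: the cube (footprint 13.5×24.5) is included at this height; the r=9 sphere at (10, 8) slices to a regular 12-gon of circumradius 6.204 (√(r²−h²) with h=6.52 from center); the cube at (14.5, 1.5) is not intersected at this z (z outside [5, 18.5]); Merging all regions: the regions partially overlap (shared area 97.76 mm²), so overlapping operands fuse into one piece — 1 connected region; the r=3.5 sphere at (-3, 6) contributes a regular 12-gon of circumradius √(3.5²−0.52²) = 3.461; Merging all regions: the regions partially overlap (shared area 0.79 mm²), so overlapping operands fuse into one piece — 1 connected region. The result has 1 disconnected region.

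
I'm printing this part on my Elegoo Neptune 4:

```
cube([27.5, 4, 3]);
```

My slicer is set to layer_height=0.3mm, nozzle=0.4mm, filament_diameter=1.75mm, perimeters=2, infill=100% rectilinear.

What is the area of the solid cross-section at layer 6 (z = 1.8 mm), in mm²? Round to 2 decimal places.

110.00 mm²

At z = 1.8 mm: the cube (footprint 27.5×4) is included at this height (area 110.00 mm²). Overall, the cross-section is a single solid region. Net area = 110.00 mm².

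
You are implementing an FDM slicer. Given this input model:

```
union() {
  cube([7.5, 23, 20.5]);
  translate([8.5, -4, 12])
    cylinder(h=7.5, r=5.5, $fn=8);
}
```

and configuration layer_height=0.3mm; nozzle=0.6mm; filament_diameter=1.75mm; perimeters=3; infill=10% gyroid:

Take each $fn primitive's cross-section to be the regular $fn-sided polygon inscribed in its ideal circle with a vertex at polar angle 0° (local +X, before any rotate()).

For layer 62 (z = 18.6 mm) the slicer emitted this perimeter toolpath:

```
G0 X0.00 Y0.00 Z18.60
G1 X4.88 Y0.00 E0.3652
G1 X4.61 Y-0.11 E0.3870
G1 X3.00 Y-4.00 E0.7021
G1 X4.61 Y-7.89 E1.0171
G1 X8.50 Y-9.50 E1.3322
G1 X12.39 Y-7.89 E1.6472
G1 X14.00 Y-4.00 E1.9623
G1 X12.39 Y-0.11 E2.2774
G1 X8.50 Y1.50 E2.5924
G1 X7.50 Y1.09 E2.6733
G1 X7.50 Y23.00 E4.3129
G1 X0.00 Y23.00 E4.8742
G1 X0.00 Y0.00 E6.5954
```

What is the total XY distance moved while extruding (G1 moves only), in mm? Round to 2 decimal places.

Sum the Euclidean lengths of each G1 segment: total = 88.13 mm.

88.13 mm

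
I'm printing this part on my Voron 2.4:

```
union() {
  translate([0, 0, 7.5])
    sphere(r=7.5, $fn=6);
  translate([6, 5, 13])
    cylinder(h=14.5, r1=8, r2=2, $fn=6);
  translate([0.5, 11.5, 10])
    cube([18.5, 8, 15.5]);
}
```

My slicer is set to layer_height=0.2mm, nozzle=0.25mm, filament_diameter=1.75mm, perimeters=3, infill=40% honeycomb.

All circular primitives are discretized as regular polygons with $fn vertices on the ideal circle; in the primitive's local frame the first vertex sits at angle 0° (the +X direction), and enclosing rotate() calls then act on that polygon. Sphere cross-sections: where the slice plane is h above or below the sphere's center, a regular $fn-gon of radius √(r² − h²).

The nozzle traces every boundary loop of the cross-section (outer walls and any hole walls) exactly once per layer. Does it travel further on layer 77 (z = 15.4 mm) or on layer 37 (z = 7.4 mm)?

layer 77 (z = 15.4 mm)

Layer 77 (z = 15.4): the sphere does not reach this height (|z−center|=7.900 > r=7.5); the cone at (6, 5) (r1=8→r2=2) has section circumradius 7.007 here — a regular 6-gon (perimeter = 2·6·7.007·sin(180°/6) = 42.04 mm); the cube at (0.5, 11.5) is present — its section is the full 18.5×8 rectangle (perimeter 53.00 mm); Taking the union: the 2 present regions are separate (no shared area or edge), so areas and boundary lengths simply add and each stays a separate island — boundary = 95.04 mm. So its perimeter = 95.04 mm. Layer 37 (z = 7.4): the r=7.5 sphere slices to a regular 6-gon of circumradius 7.499 (√(r²−h²) with h=0.1 from center) (perimeter = 2·6·7.499·sin(180°/6) = 45.00 mm); the cone at (6, 5) is not intersected at this z (z outside [13, 27.5]); the cube at (0.5, 11.5) is absent (z outside [10, 25.5]); Taking the union: only the r=7.5 sphere is present, so the union is just that shape — boundary = 45.00 mm. So its perimeter = 45.00 mm. Layer 77 is larger (95.04 vs 45.00 mm).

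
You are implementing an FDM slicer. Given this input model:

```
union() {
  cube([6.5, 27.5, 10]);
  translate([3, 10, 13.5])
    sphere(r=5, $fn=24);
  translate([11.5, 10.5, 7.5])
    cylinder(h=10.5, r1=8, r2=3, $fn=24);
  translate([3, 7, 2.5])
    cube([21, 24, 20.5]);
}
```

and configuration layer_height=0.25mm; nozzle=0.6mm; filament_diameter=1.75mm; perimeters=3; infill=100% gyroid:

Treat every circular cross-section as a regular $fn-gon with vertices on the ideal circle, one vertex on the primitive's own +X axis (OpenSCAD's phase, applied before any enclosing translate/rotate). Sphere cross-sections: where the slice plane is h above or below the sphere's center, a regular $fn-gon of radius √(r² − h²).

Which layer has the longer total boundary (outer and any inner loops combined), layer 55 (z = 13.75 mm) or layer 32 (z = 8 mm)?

Layer 55 (z = 13.75): the cube is not intersected at this z (z outside [0, 10]); the r=5 sphere at (3, 10) slices to a regular 24-gon of circumradius 4.994 (√(r²−h²) with h=0.25 from center) (perimeter = 2·24·4.994·sin(180°/24) = 31.29 mm); the cone at (11.5, 10.5) contributes a regular 24-gon of circumradius 5.024 (interpolated between r1=8 and r2=3 at t=0.595) (perimeter = 2·24·5.024·sin(180°/24) = 31.48 mm); the cube at (3, 7) (footprint 21×24) is included at this height (perimeter 90.00 mm); Taking the union: the regions partially overlap (shared area 104.33 mm²), so the edge portions inside another operand are dropped and the merged outline is re-measured after clipping — boundary = 99.11 mm. So its perimeter = 99.11 mm. Layer 32 (z = 8): the 6.5×27.5 cube contributes its full rectangle (perimeter 68.00 mm); the sphere at (3, 10) is not intersected at this z (|z−center|=5.500 > r=5); the cone at (11.5, 10.5): at t=0.048 of its height the radius interpolates to r₁+(r₂−r₁)t = 7.762, giving a regular 24-gon of that circumradius (perimeter = 2·24·7.762·sin(180°/24) = 48.63 mm); the cube at (3, 7) (footprint 21×24) is included at this height (perimeter 90.00 mm); Merging all regions: the regions partially overlap (shared area 219.96 mm²), so the edge portions inside another operand are dropped and the merged outline is re-measured after clipping — boundary = 109.74 mm. So its perimeter = 109.74 mm. Layer 32 is larger (109.74 vs 99.11 mm).

layer 32 (z = 8 mm)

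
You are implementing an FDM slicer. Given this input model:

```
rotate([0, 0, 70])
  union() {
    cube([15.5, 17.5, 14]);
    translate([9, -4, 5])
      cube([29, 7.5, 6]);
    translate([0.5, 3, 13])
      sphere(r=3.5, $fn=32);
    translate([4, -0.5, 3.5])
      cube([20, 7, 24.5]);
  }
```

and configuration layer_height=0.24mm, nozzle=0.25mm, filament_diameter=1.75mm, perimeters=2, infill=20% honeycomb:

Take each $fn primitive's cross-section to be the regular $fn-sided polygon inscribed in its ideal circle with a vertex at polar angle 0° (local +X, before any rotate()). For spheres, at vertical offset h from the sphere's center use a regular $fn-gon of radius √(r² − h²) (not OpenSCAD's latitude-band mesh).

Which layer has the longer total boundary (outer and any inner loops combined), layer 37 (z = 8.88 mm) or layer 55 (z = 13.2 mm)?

layer 37 (z = 8.88 mm)

Layer 37 (z = 8.88): the cube is present — its section is the full 15.5×17.5 rectangle (perimeter 66.00 mm); the cube at (9, -4) is present — its section is the full 29×7.5 rectangle (perimeter 73.00 mm); the sphere at (0.5, 3) does not reach this height (|z−center|=4.120 > r=3.5); the cube at (4, -0.5) is present — its section is the full 20×7 rectangle (perimeter 54.00 mm); Merging all regions: the regions partially overlap (shared area 134.75 mm²), so the edge portions inside another operand are dropped and the merged outline is re-measured after clipping — boundary = 119.00 mm; (rotated 70° about Z; rotation is an isometry so areas/perimeters/island counts are preserved). So its perimeter = 119.00 mm. Layer 55 (z = 13.2): the cube (footprint 15.5×17.5) is included at this height (perimeter 66.00 mm); the cube at (9, -4) is not intersected at this z (z outside [5, 11]); the sphere at (0.5, 3): section is a regular 32-gon, circumradius = √(r²−h²) = √(3.5²−0.2²) = 3.494 (perimeter = 2·32·3.494·sin(180°/32) = 21.92 mm); the 20×7 cube at (4, -0.5) contributes its full rectangle (perimeter 54.00 mm); Taking the union: the regions partially overlap (shared area 96.46 mm²), so the edge portions inside another operand are dropped and the merged outline is re-measured after clipping — boundary = 87.60 mm; (whole slice rotated 70° about Z — lengths, areas and connectivity unchanged). So its perimeter = 87.60 mm. Layer 37 is larger (119.00 vs 87.60 mm).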